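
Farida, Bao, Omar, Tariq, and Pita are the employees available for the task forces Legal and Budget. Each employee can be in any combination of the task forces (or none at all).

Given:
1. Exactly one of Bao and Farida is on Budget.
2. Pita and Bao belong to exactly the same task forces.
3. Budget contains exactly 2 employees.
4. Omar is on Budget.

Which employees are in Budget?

Budget = {Farida, Omar}

From (4): Omar ∈ Budget.
Suppose Farida ∉ Budget: no assignment then satisfies all the clues, so Farida ∈ Budget.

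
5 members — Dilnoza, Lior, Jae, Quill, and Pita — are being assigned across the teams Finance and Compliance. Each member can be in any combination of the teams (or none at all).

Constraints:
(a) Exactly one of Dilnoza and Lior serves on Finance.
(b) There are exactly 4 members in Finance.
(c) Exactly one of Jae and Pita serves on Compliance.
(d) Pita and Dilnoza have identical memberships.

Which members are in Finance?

Finance = {Dilnoza, Jae, Pita, Quill}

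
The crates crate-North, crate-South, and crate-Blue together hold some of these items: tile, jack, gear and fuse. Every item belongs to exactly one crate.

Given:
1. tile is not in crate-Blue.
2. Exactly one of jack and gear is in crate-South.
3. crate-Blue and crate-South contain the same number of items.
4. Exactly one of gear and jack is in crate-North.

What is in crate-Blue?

crate-Blue = {fuse}

From (1): tile ∉ crate-Blue.
Suppose jack ∈ crate-Blue: no assignment then satisfies all the clues, so jack ∉ crate-Blue.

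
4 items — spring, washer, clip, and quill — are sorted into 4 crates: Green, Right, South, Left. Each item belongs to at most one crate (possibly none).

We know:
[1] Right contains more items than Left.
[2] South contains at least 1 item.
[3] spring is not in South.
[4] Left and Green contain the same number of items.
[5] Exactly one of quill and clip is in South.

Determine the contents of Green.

From (3): spring ∉ South.
Suppose spring ∈ Green: no assignment then satisfies all the clues, so spring ∉ Green.

Green = {}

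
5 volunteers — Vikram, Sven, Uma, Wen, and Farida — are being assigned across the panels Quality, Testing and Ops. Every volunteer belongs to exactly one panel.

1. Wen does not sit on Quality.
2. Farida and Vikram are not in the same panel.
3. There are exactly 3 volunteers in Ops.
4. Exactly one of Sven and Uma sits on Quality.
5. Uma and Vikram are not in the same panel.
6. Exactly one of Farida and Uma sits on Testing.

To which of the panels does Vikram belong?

Vikram: Ops

From (1): Wen ∉ Quality.
Suppose Vikram ∈ Quality: no assignment then satisfies all the clues, so Vikram ∉ Quality.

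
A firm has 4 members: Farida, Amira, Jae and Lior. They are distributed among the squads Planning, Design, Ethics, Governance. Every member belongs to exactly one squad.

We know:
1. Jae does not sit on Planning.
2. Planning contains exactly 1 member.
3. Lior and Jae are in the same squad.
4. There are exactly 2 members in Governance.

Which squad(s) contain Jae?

Jae: Governance

From (1): Jae ∉ Planning.
(3): Lior matches Jae: Lior ∉ Planning.
Suppose Jae ∈ Design: no assignment then satisfies all the clues, so Jae ∉ Design.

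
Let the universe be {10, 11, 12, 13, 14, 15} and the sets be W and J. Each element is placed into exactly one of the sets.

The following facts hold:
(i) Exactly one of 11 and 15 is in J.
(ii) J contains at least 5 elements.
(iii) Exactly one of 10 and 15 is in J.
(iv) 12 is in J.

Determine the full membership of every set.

From (iv): 12 ∈ J.
Suppose 10 ∈ W: no assignment then satisfies all the clues, so 10 ∉ W.

W = {15}; J = {10, 11, 12, 13, 14}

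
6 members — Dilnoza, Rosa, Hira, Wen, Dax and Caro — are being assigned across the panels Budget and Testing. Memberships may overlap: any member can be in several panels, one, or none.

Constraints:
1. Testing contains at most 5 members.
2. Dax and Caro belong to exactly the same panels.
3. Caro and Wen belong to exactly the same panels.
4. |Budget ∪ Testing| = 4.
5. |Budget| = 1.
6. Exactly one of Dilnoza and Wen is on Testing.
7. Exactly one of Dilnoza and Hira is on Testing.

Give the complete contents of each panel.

Budget = {Hira}; Testing = {Caro, Dax, Hira, Wen}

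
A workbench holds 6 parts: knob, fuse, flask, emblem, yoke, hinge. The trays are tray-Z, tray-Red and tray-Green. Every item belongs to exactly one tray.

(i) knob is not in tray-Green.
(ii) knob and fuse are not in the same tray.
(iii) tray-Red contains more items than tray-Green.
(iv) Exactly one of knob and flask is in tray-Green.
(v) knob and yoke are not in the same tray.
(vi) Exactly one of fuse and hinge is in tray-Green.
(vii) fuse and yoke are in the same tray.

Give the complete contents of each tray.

tray-Z = {knob}; tray-Red = {emblem, fuse, yoke}; tray-Green = {flask, hinge}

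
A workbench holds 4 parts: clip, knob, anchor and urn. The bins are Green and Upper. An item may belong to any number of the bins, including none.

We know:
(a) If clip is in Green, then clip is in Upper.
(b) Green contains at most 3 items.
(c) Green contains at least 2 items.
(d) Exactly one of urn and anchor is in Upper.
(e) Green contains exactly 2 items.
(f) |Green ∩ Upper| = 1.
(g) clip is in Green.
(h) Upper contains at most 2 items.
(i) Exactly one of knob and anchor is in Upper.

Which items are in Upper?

Upper = {anchor, clip}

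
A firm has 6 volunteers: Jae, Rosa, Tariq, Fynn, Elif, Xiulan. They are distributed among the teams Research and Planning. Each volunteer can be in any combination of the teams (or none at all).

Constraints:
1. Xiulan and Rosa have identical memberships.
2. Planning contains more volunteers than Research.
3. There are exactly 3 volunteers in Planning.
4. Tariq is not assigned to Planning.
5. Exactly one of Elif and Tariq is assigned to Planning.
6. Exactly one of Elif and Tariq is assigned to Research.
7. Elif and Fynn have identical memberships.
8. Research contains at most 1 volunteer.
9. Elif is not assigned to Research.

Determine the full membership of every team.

From (4): Tariq ∉ Planning.
From (9): Elif ∉ Research.
(5) (exactly one): Elif ∈ Planning.
(6) (exactly one): Tariq ∈ Research.
(7): Fynn matches Elif: Fynn ∉ Research.
(7): Fynn matches Elif: Fynn ∈ Planning.
(8): Research already has 1, so the rest are out.
Suppose Jae ∉ Planning: no assignment then satisfies all the clues, so Jae ∈ Planning.

Research = {Tariq}; Planning = {Elif, Fynn, Jae}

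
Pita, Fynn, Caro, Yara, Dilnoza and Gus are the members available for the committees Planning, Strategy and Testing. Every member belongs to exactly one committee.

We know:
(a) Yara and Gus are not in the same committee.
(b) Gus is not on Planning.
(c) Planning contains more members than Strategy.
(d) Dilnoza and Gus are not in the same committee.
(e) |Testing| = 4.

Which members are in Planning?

Planning = {Dilnoza, Yara}

From (b): Gus ∉ Planning.
Suppose Pita ∈ Planning: no assignment then satisfies all the clues, so Pita ∉ Planning.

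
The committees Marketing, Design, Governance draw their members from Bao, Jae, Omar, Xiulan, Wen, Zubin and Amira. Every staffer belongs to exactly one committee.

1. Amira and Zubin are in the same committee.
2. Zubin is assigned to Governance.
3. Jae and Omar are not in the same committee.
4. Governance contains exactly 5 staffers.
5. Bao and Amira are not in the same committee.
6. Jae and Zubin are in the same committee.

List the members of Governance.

From (2): Zubin ∈ Governance.
(1): Amira matches Zubin: Amira ∉ Marketing.
(1): Amira matches Zubin: Amira ∉ Design.
(1): Amira matches Zubin: Amira ∈ Governance.
(5): Bao ∉ Governance.
(6): Jae matches Zubin: Jae ∉ Marketing.
(6): Jae matches Zubin: Jae ∉ Design.
(6): Jae matches Zubin: Jae ∈ Governance.
(3): Omar ∉ Governance.
(4): only 5 candidates remain for Governance, so all are in.

Governance = {Amira, Jae, Wen, Xiulan, Zubin}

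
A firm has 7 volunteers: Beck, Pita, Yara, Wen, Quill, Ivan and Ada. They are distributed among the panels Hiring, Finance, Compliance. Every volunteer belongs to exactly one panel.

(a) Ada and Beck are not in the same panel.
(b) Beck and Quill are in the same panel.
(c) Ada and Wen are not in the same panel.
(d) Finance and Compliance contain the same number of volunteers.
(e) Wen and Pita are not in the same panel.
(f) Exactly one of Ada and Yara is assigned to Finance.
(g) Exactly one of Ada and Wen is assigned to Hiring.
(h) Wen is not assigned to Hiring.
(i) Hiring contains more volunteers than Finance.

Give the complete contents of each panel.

Hiring = {Ada, Ivan, Pita}; Finance = {Wen, Yara}; Compliance = {Beck, Quill}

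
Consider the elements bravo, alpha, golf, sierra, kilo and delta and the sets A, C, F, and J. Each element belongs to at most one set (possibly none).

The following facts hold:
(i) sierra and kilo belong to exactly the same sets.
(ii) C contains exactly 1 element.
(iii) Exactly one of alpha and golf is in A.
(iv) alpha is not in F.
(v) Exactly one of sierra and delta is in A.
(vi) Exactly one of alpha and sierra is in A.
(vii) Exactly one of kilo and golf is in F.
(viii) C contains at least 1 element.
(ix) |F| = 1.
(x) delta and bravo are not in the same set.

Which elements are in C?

C = {bravo}

From (iv): alpha ∉ F.
Suppose bravo ∉ C: no assignment then satisfies all the clues, so bravo ∈ C.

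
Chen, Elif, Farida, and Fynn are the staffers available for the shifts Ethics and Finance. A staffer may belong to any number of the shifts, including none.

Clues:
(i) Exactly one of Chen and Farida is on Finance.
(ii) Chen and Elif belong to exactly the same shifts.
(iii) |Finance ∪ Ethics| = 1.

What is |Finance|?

1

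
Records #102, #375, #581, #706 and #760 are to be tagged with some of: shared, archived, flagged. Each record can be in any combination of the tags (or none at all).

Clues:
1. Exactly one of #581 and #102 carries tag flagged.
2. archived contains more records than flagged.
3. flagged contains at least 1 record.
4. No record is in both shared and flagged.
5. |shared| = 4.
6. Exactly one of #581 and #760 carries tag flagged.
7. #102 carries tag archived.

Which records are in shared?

shared = {#102, #375, #706, #760}

From (7): #102 ∈ archived.
Suppose #102 ∉ shared: no assignment then satisfies all the clues, so #102 ∈ shared.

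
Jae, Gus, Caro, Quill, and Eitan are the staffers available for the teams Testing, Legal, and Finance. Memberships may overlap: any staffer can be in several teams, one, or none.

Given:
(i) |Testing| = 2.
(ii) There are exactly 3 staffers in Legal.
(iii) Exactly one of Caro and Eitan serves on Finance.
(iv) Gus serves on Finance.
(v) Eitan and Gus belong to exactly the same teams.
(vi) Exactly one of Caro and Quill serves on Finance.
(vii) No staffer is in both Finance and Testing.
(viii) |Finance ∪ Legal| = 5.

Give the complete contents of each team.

Testing = {Caro, Jae}; Legal = {Caro, Jae, Quill}; Finance = {Eitan, Gus, Quill}

From (iv): Gus ∈ Finance.
(v): Eitan matches Gus: Eitan ∈ Finance.
(vii) (disjoint): Gus ∉ Testing.
(vii) (disjoint): Eitan ∉ Testing.
(iii) (exactly one): Caro ∉ Finance.
(vi) (exactly one): Quill ∈ Finance.
(vii) (disjoint): Quill ∉ Testing.
(i): only 2 candidates remain for Testing, so all are in.
(vii) (disjoint): Jae ∉ Finance.
Suppose Jae ∉ Legal: no assignment then satisfies all the clues, so Jae ∈ Legal.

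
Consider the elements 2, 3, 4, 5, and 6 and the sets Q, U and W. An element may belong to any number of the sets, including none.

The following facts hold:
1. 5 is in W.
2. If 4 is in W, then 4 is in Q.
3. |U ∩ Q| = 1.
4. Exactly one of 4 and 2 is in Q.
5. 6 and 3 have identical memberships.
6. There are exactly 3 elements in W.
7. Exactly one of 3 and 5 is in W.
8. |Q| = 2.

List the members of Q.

Q = {4, 5}

From (1): 5 ∈ W.
(7) (exactly one): 3 ∉ W.
(5): 6 matches 3: 6 ∉ W.
(6): only 3 candidates remain for W, so all are in.
(2): 4 ∈ Q.
(4) (exactly one): 2 ∉ Q.
Suppose 3 ∈ Q: no assignment then satisfies all the clues, so 3 ∉ Q.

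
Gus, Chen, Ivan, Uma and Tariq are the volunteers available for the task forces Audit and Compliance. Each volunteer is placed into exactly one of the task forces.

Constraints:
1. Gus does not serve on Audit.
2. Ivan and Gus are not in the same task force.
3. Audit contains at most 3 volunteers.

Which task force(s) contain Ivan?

From (1): Gus ∉ Audit.
Only one task force left: Gus ∈ Compliance.
(2): Ivan ∉ Compliance.
Only one task force left: Ivan ∈ Audit.

Ivan: Audit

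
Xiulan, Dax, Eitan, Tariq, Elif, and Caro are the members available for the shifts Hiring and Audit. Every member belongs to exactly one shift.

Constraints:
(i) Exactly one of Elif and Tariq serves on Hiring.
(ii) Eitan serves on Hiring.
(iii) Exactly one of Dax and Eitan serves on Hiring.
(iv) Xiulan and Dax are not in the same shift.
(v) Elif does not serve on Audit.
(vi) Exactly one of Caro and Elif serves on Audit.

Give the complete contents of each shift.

Hiring = {Eitan, Elif, Xiulan}; Audit = {Caro, Dax, Tariq}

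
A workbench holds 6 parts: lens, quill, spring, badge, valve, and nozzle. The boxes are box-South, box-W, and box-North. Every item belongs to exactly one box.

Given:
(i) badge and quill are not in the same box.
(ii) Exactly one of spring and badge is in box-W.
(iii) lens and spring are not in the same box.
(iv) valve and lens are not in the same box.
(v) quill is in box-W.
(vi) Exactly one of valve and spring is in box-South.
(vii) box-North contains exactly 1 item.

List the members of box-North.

box-North = {lens}

From (v): quill ∈ box-W.
(i): badge ∉ box-W.
(ii) (exactly one): spring ∈ box-W.
(iii): lens ∉ box-W.
(vi) (exactly one): valve ∈ box-South.
(iv): lens ∉ box-South.
Only one box left: lens ∈ box-North.
(vii): box-North already has 1, so the rest are out.
Only one box left: badge ∈ box-South.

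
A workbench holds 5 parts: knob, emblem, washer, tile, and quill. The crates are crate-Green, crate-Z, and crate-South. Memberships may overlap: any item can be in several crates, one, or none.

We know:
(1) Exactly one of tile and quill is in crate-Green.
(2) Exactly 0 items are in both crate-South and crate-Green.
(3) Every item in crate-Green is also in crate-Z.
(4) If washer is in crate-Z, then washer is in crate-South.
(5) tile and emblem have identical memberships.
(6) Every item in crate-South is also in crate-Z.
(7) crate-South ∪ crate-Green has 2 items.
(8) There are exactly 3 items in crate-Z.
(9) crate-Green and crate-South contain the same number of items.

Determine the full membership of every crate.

crate-Green = {quill}; crate-Z = {knob, quill, washer}; crate-South = {washer}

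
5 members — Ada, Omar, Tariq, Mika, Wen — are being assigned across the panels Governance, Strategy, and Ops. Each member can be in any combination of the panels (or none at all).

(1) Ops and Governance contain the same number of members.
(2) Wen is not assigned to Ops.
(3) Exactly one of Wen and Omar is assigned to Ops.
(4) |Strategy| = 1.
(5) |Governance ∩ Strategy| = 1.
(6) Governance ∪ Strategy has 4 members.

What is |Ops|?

4

From (2): Wen ∉ Ops.
(3) (exactly one): Omar ∈ Ops.
Suppose Ada ∉ Ops: no assignment then satisfies all the clues, so Ada ∈ Ops.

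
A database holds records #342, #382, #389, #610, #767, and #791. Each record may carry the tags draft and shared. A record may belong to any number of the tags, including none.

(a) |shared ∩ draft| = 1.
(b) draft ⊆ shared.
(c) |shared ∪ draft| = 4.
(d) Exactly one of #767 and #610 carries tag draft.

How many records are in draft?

1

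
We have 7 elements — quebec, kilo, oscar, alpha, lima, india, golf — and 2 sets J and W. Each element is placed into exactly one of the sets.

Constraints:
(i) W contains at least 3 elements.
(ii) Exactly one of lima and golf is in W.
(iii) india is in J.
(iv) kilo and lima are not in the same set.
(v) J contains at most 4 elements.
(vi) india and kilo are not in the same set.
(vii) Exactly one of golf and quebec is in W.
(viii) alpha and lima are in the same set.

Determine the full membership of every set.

J = {alpha, india, lima, quebec}; W = {golf, kilo, oscar}

From (iii): india ∈ J.
(vi): kilo ∉ J.
Only one set left: kilo ∈ W.
(iv): lima ∉ W.
(viii): alpha matches lima: alpha ∉ W.
Only one set left: alpha ∈ J.
Only one set left: lima ∈ J.
(ii) (exactly one): golf ∈ W.
(vii) (exactly one): quebec ∉ W.
Only one set left: quebec ∈ J.
(i): only 3 candidates remain for W, so all are in.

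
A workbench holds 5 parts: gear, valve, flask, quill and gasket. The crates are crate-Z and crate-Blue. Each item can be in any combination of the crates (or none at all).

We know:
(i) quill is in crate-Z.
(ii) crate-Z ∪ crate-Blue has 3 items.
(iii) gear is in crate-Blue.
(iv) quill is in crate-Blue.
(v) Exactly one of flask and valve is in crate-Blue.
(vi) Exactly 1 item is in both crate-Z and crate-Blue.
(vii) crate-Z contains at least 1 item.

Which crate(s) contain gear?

From (i): quill ∈ crate-Z.
From (iii): gear ∈ crate-Blue.
From (iv): quill ∈ crate-Blue.
Suppose gear ∈ crate-Z: no assignment then satisfies all the clues, so gear ∉ crate-Z.

gear: crate-Blue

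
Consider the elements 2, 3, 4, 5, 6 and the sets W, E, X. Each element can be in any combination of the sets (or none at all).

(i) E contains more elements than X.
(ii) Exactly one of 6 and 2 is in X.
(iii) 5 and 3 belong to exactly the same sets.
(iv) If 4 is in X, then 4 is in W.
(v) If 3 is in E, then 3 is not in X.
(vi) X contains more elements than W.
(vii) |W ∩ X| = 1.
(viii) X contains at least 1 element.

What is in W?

W = {4}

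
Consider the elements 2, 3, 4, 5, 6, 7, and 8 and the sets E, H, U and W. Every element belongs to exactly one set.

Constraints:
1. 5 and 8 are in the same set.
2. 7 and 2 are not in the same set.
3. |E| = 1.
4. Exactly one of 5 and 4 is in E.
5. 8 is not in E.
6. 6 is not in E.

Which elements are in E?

From (5): 8 ∉ E.
From (6): 6 ∉ E.
(1): 5 matches 8: 5 ∉ E.
(4) (exactly one): 4 ∈ E.
(3): E already has 1, so the rest are out.

E = {4}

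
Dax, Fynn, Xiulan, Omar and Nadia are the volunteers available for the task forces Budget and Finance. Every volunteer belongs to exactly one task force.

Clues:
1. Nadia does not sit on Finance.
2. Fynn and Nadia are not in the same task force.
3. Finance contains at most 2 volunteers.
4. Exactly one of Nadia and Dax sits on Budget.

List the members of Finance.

Finance = {Dax, Fynn}

From (1): Nadia ∉ Finance.
Only one task force left: Nadia ∈ Budget.
(2): Fynn ∉ Budget.
(4) (exactly one): Dax ∉ Budget.
Only one task force left: Dax ∈ Finance.
Only one task force left: Fynn ∈ Finance.
(3): Finance already has 2, so the rest are out.
Only one task force left: Xiulan ∈ Budget.
Only one task force left: Omar ∈ Budget.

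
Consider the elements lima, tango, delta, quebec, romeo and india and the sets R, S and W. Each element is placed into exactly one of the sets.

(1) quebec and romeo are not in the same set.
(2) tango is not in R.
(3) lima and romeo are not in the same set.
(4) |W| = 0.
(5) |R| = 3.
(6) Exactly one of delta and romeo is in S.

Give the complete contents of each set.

R = {delta, lima, quebec}; S = {india, romeo, tango}; W = {}

From (2): tango ∉ R.
(4): W already has 0, so the rest are out.
Only one set left: tango ∈ S.
Suppose lima ∉ R: no assignment then satisfies all the clues, so lima ∈ R.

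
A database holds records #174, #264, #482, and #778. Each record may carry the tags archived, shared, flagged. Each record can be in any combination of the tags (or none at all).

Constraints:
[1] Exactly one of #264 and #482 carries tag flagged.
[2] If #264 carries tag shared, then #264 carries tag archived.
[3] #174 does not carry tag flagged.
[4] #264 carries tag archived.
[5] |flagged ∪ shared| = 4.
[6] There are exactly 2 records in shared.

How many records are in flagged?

2

From (3): #174 ∉ flagged.
From (4): #264 ∈ archived.
Suppose #174 ∉ shared: no assignment then satisfies all the clues, so #174 ∈ shared.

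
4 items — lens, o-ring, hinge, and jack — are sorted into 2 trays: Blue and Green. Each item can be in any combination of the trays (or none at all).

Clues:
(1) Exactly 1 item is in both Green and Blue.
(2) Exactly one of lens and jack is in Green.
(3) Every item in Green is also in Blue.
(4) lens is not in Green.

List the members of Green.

From (4): lens ∉ Green.
(2) (exactly one): jack ∈ Green.
(3) with jack ∈ Green: jack ∈ Blue.
Suppose o-ring ∈ Green: no assignment then satisfies all the clues, so o-ring ∉ Green.

Green = {jack}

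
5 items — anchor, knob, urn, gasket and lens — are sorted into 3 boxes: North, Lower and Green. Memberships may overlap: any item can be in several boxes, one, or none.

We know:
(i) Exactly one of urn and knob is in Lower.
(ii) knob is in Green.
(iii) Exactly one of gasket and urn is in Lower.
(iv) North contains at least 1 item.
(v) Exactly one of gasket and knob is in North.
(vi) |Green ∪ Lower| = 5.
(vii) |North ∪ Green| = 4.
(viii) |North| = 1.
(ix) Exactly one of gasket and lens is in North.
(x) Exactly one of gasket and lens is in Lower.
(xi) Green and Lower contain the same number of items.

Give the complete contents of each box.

North = {gasket}; Lower = {anchor, gasket, knob}; Green = {knob, lens, urn}

From (ii): knob ∈ Green.
Suppose anchor ∈ North: no assignment then satisfies all the clues, so anchor ∉ North.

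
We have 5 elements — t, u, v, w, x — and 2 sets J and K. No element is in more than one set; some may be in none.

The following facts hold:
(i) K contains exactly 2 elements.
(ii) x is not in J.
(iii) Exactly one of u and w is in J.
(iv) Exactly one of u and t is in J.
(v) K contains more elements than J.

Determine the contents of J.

J = {u}

From (ii): x ∉ J.
Suppose t ∈ J: no assignment then satisfies all the clues, so t ∉ J.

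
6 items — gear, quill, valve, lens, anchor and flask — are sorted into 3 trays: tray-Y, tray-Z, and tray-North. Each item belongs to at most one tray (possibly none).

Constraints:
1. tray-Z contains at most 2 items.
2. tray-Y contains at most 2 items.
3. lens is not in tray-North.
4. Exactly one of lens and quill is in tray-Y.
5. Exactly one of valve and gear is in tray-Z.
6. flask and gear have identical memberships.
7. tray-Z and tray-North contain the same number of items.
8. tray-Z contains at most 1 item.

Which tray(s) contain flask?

flask: none

From (3): lens ∉ tray-North.
Suppose flask ∈ tray-Y: no assignment then satisfies all the clues, so flask ∉ tray-Y.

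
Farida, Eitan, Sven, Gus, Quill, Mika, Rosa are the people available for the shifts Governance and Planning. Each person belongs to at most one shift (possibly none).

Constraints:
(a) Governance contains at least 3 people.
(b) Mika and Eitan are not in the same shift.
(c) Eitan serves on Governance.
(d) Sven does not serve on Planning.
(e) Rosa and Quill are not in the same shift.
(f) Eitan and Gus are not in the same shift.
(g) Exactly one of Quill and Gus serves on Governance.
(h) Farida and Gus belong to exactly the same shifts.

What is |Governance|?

From (c): Eitan ∈ Governance.
From (d): Sven ∉ Planning.
(b): Mika ∉ Governance.
(f): Gus ∉ Governance.
(g) (exactly one): Quill ∈ Governance.
(h): Farida matches Gus: Farida ∉ Governance.
(e): Rosa ∉ Governance.
(a): only 3 candidates remain for Governance, so all are in.

3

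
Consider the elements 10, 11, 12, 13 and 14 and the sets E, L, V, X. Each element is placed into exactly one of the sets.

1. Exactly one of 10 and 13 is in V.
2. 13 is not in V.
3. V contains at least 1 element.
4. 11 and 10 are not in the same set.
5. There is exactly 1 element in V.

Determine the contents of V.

V = {10}

From (2): 13 ∉ V.
(1) (exactly one): 10 ∈ V.
(4): 11 ∉ V.
(5): V already has 1, so the rest are out.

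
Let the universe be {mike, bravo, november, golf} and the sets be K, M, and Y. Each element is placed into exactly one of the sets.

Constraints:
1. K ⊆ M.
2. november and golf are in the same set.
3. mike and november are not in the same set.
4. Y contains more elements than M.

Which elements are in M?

M = {mike}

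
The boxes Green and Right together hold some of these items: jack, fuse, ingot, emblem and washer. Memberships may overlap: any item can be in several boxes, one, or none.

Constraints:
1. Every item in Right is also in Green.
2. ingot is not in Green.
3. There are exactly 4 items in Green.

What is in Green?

From (2): ingot ∉ Green.
(1) contrapositive: ingot ∉ Right.
(3): only 4 candidates remain for Green, so all are in.

Green = {emblem, fuse, jack, washer}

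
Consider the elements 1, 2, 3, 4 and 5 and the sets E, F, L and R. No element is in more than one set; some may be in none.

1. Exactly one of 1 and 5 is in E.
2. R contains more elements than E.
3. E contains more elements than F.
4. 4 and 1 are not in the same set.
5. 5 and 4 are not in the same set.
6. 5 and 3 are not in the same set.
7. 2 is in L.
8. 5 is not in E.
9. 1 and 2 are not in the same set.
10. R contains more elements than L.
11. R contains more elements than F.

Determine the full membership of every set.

E = {1}; F = {}; L = {2}; R = {3, 4}

From (7): 2 ∈ L.
From (8): 5 ∉ E.
(1) (exactly one): 1 ∈ E.
(4): 4 ∉ E.
Suppose 3 ∈ E: no assignment then satisfies all the clues, so 3 ∉ E.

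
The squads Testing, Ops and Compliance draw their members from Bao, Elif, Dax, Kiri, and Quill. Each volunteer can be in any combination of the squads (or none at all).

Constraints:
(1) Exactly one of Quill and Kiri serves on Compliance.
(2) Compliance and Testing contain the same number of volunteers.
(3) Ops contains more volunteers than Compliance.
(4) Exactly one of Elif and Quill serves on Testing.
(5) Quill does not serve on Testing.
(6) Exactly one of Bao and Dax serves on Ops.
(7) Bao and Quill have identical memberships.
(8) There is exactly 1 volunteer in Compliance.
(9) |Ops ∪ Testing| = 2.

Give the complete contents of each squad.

Testing = {Elif}; Ops = {Dax, Elif}; Compliance = {Kiri}

From (5): Quill ∉ Testing.
(4) (exactly one): Elif ∈ Testing.
(7): Bao matches Quill: Bao ∉ Testing.
Suppose Bao ∈ Ops: no assignment then satisfies all the clues, so Bao ∉ Ops.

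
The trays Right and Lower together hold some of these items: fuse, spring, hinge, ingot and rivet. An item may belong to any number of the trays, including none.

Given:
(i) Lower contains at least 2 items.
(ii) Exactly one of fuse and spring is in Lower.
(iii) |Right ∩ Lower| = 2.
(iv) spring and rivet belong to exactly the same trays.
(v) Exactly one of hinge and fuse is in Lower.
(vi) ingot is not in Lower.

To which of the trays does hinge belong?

hinge: Lower

From (vi): ingot ∉ Lower.
Suppose hinge ∈ Right: no assignment then satisfies all the clues, so hinge ∉ Right.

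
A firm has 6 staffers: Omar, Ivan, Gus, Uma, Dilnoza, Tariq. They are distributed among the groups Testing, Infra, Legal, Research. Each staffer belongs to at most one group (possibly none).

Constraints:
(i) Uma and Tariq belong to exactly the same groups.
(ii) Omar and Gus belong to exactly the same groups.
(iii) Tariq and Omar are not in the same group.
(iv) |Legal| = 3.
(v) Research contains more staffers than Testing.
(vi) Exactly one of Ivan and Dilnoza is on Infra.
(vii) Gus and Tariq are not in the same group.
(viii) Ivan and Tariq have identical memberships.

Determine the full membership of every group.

Testing = {}; Infra = {Dilnoza}; Legal = {Ivan, Tariq, Uma}; Research = {Gus, Omar}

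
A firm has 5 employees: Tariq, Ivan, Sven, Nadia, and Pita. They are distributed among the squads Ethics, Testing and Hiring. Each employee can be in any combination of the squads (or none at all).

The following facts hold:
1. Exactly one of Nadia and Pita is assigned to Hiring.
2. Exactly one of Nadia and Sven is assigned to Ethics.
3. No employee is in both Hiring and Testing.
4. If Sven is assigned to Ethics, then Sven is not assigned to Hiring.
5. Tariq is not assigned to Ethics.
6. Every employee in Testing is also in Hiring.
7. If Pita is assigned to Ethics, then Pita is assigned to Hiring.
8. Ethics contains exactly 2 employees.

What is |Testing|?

0

From (5): Tariq ∉ Ethics.
Suppose Tariq ∈ Testing: no assignment then satisfies all the clues, so Tariq ∉ Testing.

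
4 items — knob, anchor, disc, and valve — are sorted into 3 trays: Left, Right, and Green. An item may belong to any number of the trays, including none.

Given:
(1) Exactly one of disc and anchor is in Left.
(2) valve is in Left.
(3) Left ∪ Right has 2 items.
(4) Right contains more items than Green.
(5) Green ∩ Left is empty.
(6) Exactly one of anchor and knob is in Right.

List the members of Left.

Left = {anchor, valve}

From (2): valve ∈ Left.
(5) (disjoint): valve ∉ Green.
Suppose knob ∈ Left: no assignment then satisfies all the clues, so knob ∉ Left.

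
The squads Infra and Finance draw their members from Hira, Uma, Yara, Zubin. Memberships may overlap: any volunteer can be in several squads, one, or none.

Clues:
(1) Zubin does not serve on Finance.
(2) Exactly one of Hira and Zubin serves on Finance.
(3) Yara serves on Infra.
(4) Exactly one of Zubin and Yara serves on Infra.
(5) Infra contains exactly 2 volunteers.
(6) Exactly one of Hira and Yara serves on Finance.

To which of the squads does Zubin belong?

Zubin: none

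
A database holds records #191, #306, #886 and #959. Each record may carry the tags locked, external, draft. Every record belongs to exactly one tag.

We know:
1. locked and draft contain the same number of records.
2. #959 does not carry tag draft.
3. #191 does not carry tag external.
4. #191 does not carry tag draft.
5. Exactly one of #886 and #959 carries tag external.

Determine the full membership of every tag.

From (2): #959 ∉ draft.
From (3): #191 ∉ external.
From (4): #191 ∉ draft.
Only one tag left: #191 ∈ locked.
Suppose #306 ∈ locked: no assignment then satisfies all the clues, so #306 ∉ locked.

locked = {#191}; external = {#306, #959}; draft = {#886}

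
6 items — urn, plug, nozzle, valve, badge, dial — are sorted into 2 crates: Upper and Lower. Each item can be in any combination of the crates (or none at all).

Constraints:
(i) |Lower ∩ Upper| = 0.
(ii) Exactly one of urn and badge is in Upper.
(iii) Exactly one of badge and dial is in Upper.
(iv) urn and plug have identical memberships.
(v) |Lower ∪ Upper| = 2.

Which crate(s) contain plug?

plug: none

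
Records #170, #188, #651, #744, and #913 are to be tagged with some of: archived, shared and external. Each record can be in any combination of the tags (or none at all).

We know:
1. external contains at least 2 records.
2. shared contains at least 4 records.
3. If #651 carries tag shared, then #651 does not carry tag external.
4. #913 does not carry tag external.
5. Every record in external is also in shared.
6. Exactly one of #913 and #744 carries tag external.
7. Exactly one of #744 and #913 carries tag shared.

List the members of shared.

From (4): #913 ∉ external.
(6) (exactly one): #744 ∈ external.
(5) with #744 ∈ external: #744 ∈ shared.
(7) (exactly one): #913 ∉ shared.
(2): only 4 candidates remain for shared, so all are in.
(3): #651 ∉ external.

shared = {#170, #188, #651, #744}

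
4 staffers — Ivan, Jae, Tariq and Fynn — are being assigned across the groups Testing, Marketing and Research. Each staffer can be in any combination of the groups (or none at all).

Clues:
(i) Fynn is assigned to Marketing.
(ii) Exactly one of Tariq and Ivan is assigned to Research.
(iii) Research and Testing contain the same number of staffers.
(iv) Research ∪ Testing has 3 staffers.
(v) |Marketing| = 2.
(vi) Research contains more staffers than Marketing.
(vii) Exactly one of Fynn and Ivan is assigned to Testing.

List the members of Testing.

Testing = {Fynn, Jae, Tariq}

From (i): Fynn ∈ Marketing.
Suppose Ivan ∈ Testing: no assignment then satisfies all the clues, so Ivan ∉ Testing.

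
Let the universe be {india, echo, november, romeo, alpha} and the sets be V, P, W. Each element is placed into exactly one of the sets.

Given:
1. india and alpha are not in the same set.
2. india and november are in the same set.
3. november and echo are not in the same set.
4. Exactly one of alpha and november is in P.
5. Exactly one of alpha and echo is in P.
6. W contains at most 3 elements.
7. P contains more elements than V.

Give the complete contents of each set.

V = {echo}; P = {alpha, romeo}; W = {india, november}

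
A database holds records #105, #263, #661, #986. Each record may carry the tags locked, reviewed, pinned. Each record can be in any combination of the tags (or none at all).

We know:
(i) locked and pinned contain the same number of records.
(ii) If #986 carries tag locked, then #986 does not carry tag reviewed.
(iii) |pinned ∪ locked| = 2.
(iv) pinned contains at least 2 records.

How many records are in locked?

2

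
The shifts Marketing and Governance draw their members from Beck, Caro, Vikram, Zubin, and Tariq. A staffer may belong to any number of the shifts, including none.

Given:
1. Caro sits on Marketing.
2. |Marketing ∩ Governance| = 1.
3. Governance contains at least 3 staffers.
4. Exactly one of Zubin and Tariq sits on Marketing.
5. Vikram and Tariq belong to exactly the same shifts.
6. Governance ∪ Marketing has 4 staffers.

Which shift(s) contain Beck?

Beck: none

From (1): Caro ∈ Marketing.
Suppose Beck ∈ Marketing: no assignment then satisfies all the clues, so Beck ∉ Marketing.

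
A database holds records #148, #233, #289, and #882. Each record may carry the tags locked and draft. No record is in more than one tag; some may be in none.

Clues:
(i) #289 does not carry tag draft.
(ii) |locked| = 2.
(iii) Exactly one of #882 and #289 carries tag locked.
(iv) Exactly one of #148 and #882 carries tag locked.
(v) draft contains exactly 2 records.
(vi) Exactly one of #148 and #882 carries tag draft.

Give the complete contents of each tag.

locked = {#148, #289}; draft = {#233, #882}

From (i): #289 ∉ draft.
Suppose #148 ∉ locked: no assignment then satisfies all the clues, so #148 ∈ locked.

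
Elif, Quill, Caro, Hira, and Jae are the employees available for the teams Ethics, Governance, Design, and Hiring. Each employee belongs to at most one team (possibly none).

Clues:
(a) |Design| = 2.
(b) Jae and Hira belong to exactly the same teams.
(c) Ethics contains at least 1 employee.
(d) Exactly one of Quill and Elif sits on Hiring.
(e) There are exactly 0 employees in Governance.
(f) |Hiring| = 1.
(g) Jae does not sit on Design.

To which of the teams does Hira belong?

Hira: Ethics

From (g): Jae ∉ Design.
(b): Hira matches Jae: Hira ∉ Design.
(e): Governance already has 0, so the rest are out.
Suppose Hira ∉ Ethics: no assignment then satisfies all the clues, so Hira ∈ Ethics.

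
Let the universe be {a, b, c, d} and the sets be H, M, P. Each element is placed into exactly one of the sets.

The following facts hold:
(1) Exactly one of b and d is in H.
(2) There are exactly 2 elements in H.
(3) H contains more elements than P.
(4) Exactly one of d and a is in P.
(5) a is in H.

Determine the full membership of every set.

From (5): a ∈ H.
(4) (exactly one): d ∈ P.
(1) (exactly one): b ∈ H.
(2): H already has 2, so the rest are out.
Suppose c ∉ M: no assignment then satisfies all the clues, so c ∈ M.

H = {a, b}; M = {c}; P = {d}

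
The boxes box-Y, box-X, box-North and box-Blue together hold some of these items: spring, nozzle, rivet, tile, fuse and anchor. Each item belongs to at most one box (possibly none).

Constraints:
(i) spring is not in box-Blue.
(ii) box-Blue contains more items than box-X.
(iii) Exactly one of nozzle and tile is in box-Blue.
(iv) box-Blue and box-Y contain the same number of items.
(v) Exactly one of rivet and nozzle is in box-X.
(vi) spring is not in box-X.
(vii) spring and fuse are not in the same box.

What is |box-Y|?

2

From (i): spring ∉ box-Blue.
From (vi): spring ∉ box-X.
Suppose tile ∈ box-X: no assignment then satisfies all the clues, so tile ∉ box-X.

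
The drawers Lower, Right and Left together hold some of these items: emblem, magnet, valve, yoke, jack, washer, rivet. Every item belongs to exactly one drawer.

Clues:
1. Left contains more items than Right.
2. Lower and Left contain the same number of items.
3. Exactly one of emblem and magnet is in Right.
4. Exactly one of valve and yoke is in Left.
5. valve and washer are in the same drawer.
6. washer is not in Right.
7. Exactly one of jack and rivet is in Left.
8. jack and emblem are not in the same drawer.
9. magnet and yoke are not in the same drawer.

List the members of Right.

Right = {magnet}

From (6): washer ∉ Right.
(5): valve matches washer: valve ∉ Right.
Suppose emblem ∈ Right: no assignment then satisfies all the clues, so emblem ∉ Right.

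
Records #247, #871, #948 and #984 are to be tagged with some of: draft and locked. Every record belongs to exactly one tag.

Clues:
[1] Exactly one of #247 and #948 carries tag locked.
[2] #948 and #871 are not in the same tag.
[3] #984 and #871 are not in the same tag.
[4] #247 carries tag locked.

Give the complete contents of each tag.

From (4): #247 ∈ locked.
(1) (exactly one): #948 ∉ locked.
Only one tag left: #948 ∈ draft.
(2): #871 ∉ draft.
Only one tag left: #871 ∈ locked.
(3): #984 ∉ locked.
Only one tag left: #984 ∈ draft.

draft = {#948, #984}; locked = {#247, #871}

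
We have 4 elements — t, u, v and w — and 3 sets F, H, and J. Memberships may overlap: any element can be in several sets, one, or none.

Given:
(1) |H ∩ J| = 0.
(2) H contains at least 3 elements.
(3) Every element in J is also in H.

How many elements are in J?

0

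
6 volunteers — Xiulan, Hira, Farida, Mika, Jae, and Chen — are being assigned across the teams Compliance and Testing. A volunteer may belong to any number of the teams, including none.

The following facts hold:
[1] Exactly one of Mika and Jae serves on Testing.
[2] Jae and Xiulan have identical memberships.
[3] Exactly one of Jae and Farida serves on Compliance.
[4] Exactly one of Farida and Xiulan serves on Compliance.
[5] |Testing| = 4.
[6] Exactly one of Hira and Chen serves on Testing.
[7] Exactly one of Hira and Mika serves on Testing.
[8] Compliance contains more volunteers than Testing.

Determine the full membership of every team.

Compliance = {Chen, Hira, Jae, Mika, Xiulan}; Testing = {Farida, Hira, Jae, Xiulan}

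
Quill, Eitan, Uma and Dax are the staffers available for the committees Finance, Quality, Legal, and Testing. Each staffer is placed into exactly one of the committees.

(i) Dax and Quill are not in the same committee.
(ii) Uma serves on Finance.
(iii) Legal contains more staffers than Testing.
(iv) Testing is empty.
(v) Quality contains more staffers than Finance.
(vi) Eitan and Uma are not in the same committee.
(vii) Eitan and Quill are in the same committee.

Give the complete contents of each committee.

Finance = {Uma}; Quality = {Eitan, Quill}; Legal = {Dax}; Testing = {}

From (ii): Uma ∈ Finance.
(iv): Testing already has 0, so the rest are out.
(vi): Eitan ∉ Finance.
(vii): Quill matches Eitan: Quill ∉ Finance.
Suppose Quill ∉ Quality: no assignment then satisfies all the clues, so Quill ∈ Quality.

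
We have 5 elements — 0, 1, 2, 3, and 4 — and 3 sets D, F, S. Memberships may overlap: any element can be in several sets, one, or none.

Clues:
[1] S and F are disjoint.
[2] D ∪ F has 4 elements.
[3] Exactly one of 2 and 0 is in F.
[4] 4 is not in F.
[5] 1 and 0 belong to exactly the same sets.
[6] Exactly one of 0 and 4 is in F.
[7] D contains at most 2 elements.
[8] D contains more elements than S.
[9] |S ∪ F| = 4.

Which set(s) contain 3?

3: D, F

From (4): 4 ∉ F.
(6) (exactly one): 0 ∈ F.
(1) (disjoint): 0 ∉ S.
(3) (exactly one): 2 ∉ F.
(5): 1 matches 0: 1 ∈ F.
(5): 1 matches 0: 1 ∉ S.
Suppose 3 ∉ D: no assignment then satisfies all the clues, so 3 ∈ D.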